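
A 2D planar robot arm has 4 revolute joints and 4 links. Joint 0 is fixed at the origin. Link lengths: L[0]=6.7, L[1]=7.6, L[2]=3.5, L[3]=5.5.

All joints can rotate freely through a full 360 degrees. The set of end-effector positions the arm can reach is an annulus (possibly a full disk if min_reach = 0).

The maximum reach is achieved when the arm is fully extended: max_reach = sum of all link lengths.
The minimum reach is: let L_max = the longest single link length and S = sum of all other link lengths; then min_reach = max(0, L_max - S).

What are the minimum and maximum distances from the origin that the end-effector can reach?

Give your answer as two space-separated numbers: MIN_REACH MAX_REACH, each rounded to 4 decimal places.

Link lengths: [6.7, 7.6, 3.5, 5.5]
max_reach = 6.7 + 7.6 + 3.5 + 5.5 = 23.3
L_max = max([6.7, 7.6, 3.5, 5.5]) = 7.6
S (sum of others) = 23.3 - 7.6 = 15.7
min_reach = max(0, 7.6 - 15.7) = max(0, -8.1) = 0

Answer: 0.0000 23.3000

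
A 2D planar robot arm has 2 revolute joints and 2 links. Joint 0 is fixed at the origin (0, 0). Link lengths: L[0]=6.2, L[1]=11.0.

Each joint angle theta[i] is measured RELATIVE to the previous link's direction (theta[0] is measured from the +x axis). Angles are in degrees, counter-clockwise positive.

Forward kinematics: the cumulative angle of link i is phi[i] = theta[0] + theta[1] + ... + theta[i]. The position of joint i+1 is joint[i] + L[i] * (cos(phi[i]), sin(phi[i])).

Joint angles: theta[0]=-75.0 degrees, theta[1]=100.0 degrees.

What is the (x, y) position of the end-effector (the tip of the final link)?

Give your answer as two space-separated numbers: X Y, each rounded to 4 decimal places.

joint[0] = (0.0000, 0.0000)  (base)
link 0: phi[0] = -75 = -75 deg
  cos(-75 deg) = 0.2588, sin(-75 deg) = -0.9659
  joint[1] = (0.0000, 0.0000) + 6.2 * (0.2588, -0.9659) = (0.0000 + 1.6047, 0.0000 + -5.9887) = (1.6047, -5.9887)
link 1: phi[1] = -75 + 100 = 25 deg
  cos(25 deg) = 0.9063, sin(25 deg) = 0.4226
  joint[2] = (1.6047, -5.9887) + 11 * (0.9063, 0.4226) = (1.6047 + 9.9694, -5.9887 + 4.6488) = (11.5741, -1.3399)
End effector: (11.5741, -1.3399)

Answer: 11.5741 -1.3399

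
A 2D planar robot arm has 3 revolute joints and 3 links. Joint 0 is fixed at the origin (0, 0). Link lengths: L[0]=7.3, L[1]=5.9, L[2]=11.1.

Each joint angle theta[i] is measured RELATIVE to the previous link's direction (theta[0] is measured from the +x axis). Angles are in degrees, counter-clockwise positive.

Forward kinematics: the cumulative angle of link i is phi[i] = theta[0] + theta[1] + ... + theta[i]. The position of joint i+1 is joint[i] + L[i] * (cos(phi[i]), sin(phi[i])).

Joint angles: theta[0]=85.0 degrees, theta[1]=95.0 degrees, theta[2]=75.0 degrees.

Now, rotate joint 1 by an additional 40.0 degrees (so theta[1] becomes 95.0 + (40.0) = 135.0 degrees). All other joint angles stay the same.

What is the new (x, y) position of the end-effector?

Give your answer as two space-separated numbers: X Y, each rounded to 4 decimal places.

joint[0] = (0.0000, 0.0000)  (base)
link 0: phi[0] = 85 = 85 deg
  cos(85 deg) = 0.0872, sin(85 deg) = 0.9962
  joint[1] = (0.0000, 0.0000) + 7.3 * (0.0872, 0.9962) = (0.0000 + 0.6362, 0.0000 + 7.2722) = (0.6362, 7.2722)
link 1: phi[1] = 85 + 135 = 220 deg
  cos(220 deg) = -0.7660, sin(220 deg) = -0.6428
  joint[2] = (0.6362, 7.2722) + 5.9 * (-0.7660, -0.6428) = (0.6362 + -4.5197, 7.2722 + -3.7924) = (-3.8834, 3.4798)
link 2: phi[2] = 85 + 135 + 75 = 295 deg
  cos(295 deg) = 0.4226, sin(295 deg) = -0.9063
  joint[3] = (-3.8834, 3.4798) + 11.1 * (0.4226, -0.9063) = (-3.8834 + 4.6911, 3.4798 + -10.0600) = (0.8076, -6.5802)
End effector: (0.8076, -6.5802)

Answer: 0.8076 -6.5802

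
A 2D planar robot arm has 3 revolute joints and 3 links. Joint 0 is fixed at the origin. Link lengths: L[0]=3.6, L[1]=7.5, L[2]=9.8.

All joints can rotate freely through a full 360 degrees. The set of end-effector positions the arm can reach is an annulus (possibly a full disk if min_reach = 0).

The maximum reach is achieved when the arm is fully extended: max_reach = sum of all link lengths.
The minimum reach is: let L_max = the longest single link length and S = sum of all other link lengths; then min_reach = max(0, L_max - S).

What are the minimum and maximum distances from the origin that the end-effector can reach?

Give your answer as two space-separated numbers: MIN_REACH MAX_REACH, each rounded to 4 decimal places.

Answer: 0.0000 20.9000

Derivation:
Link lengths: [3.6, 7.5, 9.8]
max_reach = 3.6 + 7.5 + 9.8 = 20.9
L_max = max([3.6, 7.5, 9.8]) = 9.8
S (sum of others) = 20.9 - 9.8 = 11.1
min_reach = max(0, 9.8 - 11.1) = max(0, -1.3) = 0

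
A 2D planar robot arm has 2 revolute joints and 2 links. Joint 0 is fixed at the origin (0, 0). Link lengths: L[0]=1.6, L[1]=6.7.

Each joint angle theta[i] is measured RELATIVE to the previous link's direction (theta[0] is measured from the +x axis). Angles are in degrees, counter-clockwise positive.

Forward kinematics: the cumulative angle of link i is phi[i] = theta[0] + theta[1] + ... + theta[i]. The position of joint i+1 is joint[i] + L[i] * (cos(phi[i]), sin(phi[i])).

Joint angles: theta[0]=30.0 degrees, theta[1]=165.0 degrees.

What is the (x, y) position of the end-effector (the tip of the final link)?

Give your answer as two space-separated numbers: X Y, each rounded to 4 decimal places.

joint[0] = (0.0000, 0.0000)  (base)
link 0: phi[0] = 30 = 30 deg
  cos(30 deg) = 0.8660, sin(30 deg) = 0.5000
  joint[1] = (0.0000, 0.0000) + 1.6 * (0.8660, 0.5000) = (0.0000 + 1.3856, 0.0000 + 0.8000) = (1.3856, 0.8000)
link 1: phi[1] = 30 + 165 = 195 deg
  cos(195 deg) = -0.9659, sin(195 deg) = -0.2588
  joint[2] = (1.3856, 0.8000) + 6.7 * (-0.9659, -0.2588) = (1.3856 + -6.4717, 0.8000 + -1.7341) = (-5.0861, -0.9341)
End effector: (-5.0861, -0.9341)

Answer: -5.0861 -0.9341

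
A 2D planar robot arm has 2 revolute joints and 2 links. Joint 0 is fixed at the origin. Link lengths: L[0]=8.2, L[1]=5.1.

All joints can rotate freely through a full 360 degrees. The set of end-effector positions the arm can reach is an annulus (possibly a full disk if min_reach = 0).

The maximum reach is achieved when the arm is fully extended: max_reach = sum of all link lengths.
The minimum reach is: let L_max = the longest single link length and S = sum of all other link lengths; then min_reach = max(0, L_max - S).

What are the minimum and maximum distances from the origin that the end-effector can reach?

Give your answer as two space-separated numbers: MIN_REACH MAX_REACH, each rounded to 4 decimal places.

Link lengths: [8.2, 5.1]
max_reach = 8.2 + 5.1 = 13.3
L_max = max([8.2, 5.1]) = 8.2
S (sum of others) = 13.3 - 8.2 = 5.1
min_reach = max(0, 8.2 - 5.1) = max(0, 3.1) = 3.1

Answer: 3.1000 13.3000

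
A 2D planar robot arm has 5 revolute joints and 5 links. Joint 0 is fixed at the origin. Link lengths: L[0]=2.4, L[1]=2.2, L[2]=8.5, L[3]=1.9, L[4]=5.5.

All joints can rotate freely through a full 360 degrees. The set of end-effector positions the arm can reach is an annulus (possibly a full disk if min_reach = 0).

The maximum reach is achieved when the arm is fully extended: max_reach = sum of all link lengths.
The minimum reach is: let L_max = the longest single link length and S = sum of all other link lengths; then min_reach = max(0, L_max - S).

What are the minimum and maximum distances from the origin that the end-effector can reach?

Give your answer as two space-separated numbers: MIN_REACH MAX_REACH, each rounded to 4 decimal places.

Link lengths: [2.4, 2.2, 8.5, 1.9, 5.5]
max_reach = 2.4 + 2.2 + 8.5 + 1.9 + 5.5 = 20.5
L_max = max([2.4, 2.2, 8.5, 1.9, 5.5]) = 8.5
S (sum of others) = 20.5 - 8.5 = 12
min_reach = max(0, 8.5 - 12) = max(0, -3.5) = 0

Answer: 0.0000 20.5000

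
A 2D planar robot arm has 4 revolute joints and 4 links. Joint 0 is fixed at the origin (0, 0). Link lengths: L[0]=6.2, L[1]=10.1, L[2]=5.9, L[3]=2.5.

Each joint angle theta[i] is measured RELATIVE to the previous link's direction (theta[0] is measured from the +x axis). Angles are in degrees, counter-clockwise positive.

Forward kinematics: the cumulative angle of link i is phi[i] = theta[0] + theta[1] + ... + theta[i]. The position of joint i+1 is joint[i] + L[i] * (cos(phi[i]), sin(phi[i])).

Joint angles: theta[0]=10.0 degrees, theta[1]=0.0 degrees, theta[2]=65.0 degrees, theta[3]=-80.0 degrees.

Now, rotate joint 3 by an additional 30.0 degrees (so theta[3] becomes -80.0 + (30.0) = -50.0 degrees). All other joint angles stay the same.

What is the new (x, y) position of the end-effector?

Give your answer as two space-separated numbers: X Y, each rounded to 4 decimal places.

joint[0] = (0.0000, 0.0000)  (base)
link 0: phi[0] = 10 = 10 deg
  cos(10 deg) = 0.9848, sin(10 deg) = 0.1736
  joint[1] = (0.0000, 0.0000) + 6.2 * (0.9848, 0.1736) = (0.0000 + 6.1058, 0.0000 + 1.0766) = (6.1058, 1.0766)
link 1: phi[1] = 10 + 0 = 10 deg
  cos(10 deg) = 0.9848, sin(10 deg) = 0.1736
  joint[2] = (6.1058, 1.0766) + 10.1 * (0.9848, 0.1736) = (6.1058 + 9.9466, 1.0766 + 1.7538) = (16.0524, 2.8305)
link 2: phi[2] = 10 + 0 + 65 = 75 deg
  cos(75 deg) = 0.2588, sin(75 deg) = 0.9659
  joint[3] = (16.0524, 2.8305) + 5.9 * (0.2588, 0.9659) = (16.0524 + 1.5270, 2.8305 + 5.6990) = (17.5794, 8.5294)
link 3: phi[3] = 10 + 0 + 65 + -50 = 25 deg
  cos(25 deg) = 0.9063, sin(25 deg) = 0.4226
  joint[4] = (17.5794, 8.5294) + 2.5 * (0.9063, 0.4226) = (17.5794 + 2.2658, 8.5294 + 1.0565) = (19.8452, 9.5860)
End effector: (19.8452, 9.5860)

Answer: 19.8452 9.5860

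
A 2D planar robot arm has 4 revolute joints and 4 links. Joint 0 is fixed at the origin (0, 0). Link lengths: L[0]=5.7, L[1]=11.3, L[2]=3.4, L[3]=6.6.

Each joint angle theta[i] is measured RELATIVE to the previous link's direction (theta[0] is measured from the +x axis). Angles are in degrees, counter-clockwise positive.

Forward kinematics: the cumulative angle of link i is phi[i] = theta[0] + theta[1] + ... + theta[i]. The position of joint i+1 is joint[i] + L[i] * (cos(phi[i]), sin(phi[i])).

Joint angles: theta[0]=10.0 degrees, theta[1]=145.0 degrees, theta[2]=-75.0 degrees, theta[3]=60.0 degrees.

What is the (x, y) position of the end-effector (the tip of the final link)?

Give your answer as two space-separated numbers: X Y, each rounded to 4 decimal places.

joint[0] = (0.0000, 0.0000)  (base)
link 0: phi[0] = 10 = 10 deg
  cos(10 deg) = 0.9848, sin(10 deg) = 0.1736
  joint[1] = (0.0000, 0.0000) + 5.7 * (0.9848, 0.1736) = (0.0000 + 5.6134, 0.0000 + 0.9898) = (5.6134, 0.9898)
link 1: phi[1] = 10 + 145 = 155 deg
  cos(155 deg) = -0.9063, sin(155 deg) = 0.4226
  joint[2] = (5.6134, 0.9898) + 11.3 * (-0.9063, 0.4226) = (5.6134 + -10.2413, 0.9898 + 4.7756) = (-4.6279, 5.7654)
link 2: phi[2] = 10 + 145 + -75 = 80 deg
  cos(80 deg) = 0.1736, sin(80 deg) = 0.9848
  joint[3] = (-4.6279, 5.7654) + 3.4 * (0.1736, 0.9848) = (-4.6279 + 0.5904, 5.7654 + 3.3483) = (-4.0375, 9.1137)
link 3: phi[3] = 10 + 145 + -75 + 60 = 140 deg
  cos(140 deg) = -0.7660, sin(140 deg) = 0.6428
  joint[4] = (-4.0375, 9.1137) + 6.6 * (-0.7660, 0.6428) = (-4.0375 + -5.0559, 9.1137 + 4.2424) = (-9.0934, 13.3561)
End effector: (-9.0934, 13.3561)

Answer: -9.0934 13.3561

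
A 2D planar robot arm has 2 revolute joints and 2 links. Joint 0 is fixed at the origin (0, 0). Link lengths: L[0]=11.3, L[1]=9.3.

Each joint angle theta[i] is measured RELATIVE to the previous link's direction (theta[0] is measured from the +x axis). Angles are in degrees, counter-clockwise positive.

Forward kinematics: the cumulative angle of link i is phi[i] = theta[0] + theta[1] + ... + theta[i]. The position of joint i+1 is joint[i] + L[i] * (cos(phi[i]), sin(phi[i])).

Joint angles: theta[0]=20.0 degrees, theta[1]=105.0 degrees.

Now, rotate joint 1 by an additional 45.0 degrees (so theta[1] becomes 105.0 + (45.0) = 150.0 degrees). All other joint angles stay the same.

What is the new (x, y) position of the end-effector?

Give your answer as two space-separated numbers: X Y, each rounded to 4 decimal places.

joint[0] = (0.0000, 0.0000)  (base)
link 0: phi[0] = 20 = 20 deg
  cos(20 deg) = 0.9397, sin(20 deg) = 0.3420
  joint[1] = (0.0000, 0.0000) + 11.3 * (0.9397, 0.3420) = (0.0000 + 10.6185, 0.0000 + 3.8648) = (10.6185, 3.8648)
link 1: phi[1] = 20 + 150 = 170 deg
  cos(170 deg) = -0.9848, sin(170 deg) = 0.1736
  joint[2] = (10.6185, 3.8648) + 9.3 * (-0.9848, 0.1736) = (10.6185 + -9.1587, 3.8648 + 1.6149) = (1.4598, 5.4798)
End effector: (1.4598, 5.4798)

Answer: 1.4598 5.4798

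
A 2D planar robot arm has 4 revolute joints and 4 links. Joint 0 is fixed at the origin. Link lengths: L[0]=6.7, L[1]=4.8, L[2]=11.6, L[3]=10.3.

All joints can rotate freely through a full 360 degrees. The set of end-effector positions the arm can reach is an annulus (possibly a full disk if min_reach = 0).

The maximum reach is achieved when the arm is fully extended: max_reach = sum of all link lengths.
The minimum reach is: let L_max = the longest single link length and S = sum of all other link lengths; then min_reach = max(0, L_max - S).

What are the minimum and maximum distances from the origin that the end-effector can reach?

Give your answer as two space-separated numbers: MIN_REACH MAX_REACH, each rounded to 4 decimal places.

Answer: 0.0000 33.4000

Derivation:
Link lengths: [6.7, 4.8, 11.6, 10.3]
max_reach = 6.7 + 4.8 + 11.6 + 10.3 = 33.4
L_max = max([6.7, 4.8, 11.6, 10.3]) = 11.6
S (sum of others) = 33.4 - 11.6 = 21.8
min_reach = max(0, 11.6 - 21.8) = max(0, -10.2) = 0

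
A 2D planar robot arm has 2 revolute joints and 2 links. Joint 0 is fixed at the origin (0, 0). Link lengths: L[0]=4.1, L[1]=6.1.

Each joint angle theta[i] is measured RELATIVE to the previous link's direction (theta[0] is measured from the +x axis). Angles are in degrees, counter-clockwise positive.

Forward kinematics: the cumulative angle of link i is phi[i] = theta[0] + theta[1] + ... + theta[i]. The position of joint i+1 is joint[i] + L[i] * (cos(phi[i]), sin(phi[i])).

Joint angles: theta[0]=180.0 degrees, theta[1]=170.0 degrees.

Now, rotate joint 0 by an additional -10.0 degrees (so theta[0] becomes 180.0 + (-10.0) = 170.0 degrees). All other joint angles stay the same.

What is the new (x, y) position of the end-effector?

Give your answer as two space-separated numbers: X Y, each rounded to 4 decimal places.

Answer: 1.6944 -1.3744

Derivation:
joint[0] = (0.0000, 0.0000)  (base)
link 0: phi[0] = 170 = 170 deg
  cos(170 deg) = -0.9848, sin(170 deg) = 0.1736
  joint[1] = (0.0000, 0.0000) + 4.1 * (-0.9848, 0.1736) = (0.0000 + -4.0377, 0.0000 + 0.7120) = (-4.0377, 0.7120)
link 1: phi[1] = 170 + 170 = 340 deg
  cos(340 deg) = 0.9397, sin(340 deg) = -0.3420
  joint[2] = (-4.0377, 0.7120) + 6.1 * (0.9397, -0.3420) = (-4.0377 + 5.7321, 0.7120 + -2.0863) = (1.6944, -1.3744)
End effector: (1.6944, -1.3744)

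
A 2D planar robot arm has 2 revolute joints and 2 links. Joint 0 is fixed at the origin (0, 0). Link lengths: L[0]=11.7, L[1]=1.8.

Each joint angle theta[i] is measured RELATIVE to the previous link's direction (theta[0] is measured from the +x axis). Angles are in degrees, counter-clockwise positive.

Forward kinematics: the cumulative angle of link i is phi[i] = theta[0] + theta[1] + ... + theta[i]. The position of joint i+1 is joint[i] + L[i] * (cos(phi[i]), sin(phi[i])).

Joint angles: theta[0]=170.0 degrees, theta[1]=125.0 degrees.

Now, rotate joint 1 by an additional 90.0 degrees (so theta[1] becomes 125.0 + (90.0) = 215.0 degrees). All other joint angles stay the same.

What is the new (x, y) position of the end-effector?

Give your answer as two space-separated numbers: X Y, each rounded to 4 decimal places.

joint[0] = (0.0000, 0.0000)  (base)
link 0: phi[0] = 170 = 170 deg
  cos(170 deg) = -0.9848, sin(170 deg) = 0.1736
  joint[1] = (0.0000, 0.0000) + 11.7 * (-0.9848, 0.1736) = (0.0000 + -11.5223, 0.0000 + 2.0317) = (-11.5223, 2.0317)
link 1: phi[1] = 170 + 215 = 385 deg
  cos(385 deg) = 0.9063, sin(385 deg) = 0.4226
  joint[2] = (-11.5223, 2.0317) + 1.8 * (0.9063, 0.4226) = (-11.5223 + 1.6314, 2.0317 + 0.7607) = (-9.8909, 2.7924)
End effector: (-9.8909, 2.7924)

Answer: -9.8909 2.7924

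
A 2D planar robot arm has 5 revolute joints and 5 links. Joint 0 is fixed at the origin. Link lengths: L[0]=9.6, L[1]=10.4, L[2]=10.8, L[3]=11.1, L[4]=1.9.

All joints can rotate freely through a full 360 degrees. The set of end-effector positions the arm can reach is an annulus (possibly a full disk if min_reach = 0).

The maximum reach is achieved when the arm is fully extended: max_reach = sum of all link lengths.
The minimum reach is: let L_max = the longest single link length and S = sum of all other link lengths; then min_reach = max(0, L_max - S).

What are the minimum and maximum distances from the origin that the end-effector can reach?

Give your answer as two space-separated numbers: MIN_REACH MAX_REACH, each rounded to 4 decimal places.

Link lengths: [9.6, 10.4, 10.8, 11.1, 1.9]
max_reach = 9.6 + 10.4 + 10.8 + 11.1 + 1.9 = 43.8
L_max = max([9.6, 10.4, 10.8, 11.1, 1.9]) = 11.1
S (sum of others) = 43.8 - 11.1 = 32.7
min_reach = max(0, 11.1 - 32.7) = max(0, -21.6) = 0

Answer: 0.0000 43.8000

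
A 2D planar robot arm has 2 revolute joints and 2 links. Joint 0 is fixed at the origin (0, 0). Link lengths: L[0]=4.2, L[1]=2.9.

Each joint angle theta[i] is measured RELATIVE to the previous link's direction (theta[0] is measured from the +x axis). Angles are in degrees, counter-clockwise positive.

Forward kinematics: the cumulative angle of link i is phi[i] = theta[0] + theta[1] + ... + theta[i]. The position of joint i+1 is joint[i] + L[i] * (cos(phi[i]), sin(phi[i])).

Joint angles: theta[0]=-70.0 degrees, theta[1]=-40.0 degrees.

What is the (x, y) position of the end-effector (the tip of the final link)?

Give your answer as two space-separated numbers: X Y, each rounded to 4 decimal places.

Answer: 0.4446 -6.6718

Derivation:
joint[0] = (0.0000, 0.0000)  (base)
link 0: phi[0] = -70 = -70 deg
  cos(-70 deg) = 0.3420, sin(-70 deg) = -0.9397
  joint[1] = (0.0000, 0.0000) + 4.2 * (0.3420, -0.9397) = (0.0000 + 1.4365, 0.0000 + -3.9467) = (1.4365, -3.9467)
link 1: phi[1] = -70 + -40 = -110 deg
  cos(-110 deg) = -0.3420, sin(-110 deg) = -0.9397
  joint[2] = (1.4365, -3.9467) + 2.9 * (-0.3420, -0.9397) = (1.4365 + -0.9919, -3.9467 + -2.7251) = (0.4446, -6.6718)
End effector: (0.4446, -6.6718)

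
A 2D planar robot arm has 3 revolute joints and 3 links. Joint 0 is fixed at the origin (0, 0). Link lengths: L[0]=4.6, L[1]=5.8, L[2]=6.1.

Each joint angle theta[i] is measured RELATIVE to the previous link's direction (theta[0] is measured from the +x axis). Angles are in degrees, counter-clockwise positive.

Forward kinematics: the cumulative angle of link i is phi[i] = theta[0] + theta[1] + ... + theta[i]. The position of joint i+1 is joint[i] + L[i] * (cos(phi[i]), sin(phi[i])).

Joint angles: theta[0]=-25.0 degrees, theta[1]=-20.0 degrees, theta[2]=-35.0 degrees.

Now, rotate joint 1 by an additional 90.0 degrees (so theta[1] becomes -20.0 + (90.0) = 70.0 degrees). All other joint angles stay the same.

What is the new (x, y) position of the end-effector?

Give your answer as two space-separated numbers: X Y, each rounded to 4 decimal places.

joint[0] = (0.0000, 0.0000)  (base)
link 0: phi[0] = -25 = -25 deg
  cos(-25 deg) = 0.9063, sin(-25 deg) = -0.4226
  joint[1] = (0.0000, 0.0000) + 4.6 * (0.9063, -0.4226) = (0.0000 + 4.1690, 0.0000 + -1.9440) = (4.1690, -1.9440)
link 1: phi[1] = -25 + 70 = 45 deg
  cos(45 deg) = 0.7071, sin(45 deg) = 0.7071
  joint[2] = (4.1690, -1.9440) + 5.8 * (0.7071, 0.7071) = (4.1690 + 4.1012, -1.9440 + 4.1012) = (8.2702, 2.1572)
link 2: phi[2] = -25 + 70 + -35 = 10 deg
  cos(10 deg) = 0.9848, sin(10 deg) = 0.1736
  joint[3] = (8.2702, 2.1572) + 6.1 * (0.9848, 0.1736) = (8.2702 + 6.0073, 2.1572 + 1.0593) = (14.2776, 3.2164)
End effector: (14.2776, 3.2164)

Answer: 14.2776 3.2164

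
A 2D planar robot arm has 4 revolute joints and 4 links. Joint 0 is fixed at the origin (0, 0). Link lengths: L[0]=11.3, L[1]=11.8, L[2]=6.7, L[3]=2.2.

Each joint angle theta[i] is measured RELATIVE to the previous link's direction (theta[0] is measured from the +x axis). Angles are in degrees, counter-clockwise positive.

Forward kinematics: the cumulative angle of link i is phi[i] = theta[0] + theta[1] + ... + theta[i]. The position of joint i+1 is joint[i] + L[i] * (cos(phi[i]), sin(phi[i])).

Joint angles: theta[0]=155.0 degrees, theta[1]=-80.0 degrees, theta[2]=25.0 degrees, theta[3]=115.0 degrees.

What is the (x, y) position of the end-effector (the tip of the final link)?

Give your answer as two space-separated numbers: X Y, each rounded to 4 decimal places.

joint[0] = (0.0000, 0.0000)  (base)
link 0: phi[0] = 155 = 155 deg
  cos(155 deg) = -0.9063, sin(155 deg) = 0.4226
  joint[1] = (0.0000, 0.0000) + 11.3 * (-0.9063, 0.4226) = (0.0000 + -10.2413, 0.0000 + 4.7756) = (-10.2413, 4.7756)
link 1: phi[1] = 155 + -80 = 75 deg
  cos(75 deg) = 0.2588, sin(75 deg) = 0.9659
  joint[2] = (-10.2413, 4.7756) + 11.8 * (0.2588, 0.9659) = (-10.2413 + 3.0541, 4.7756 + 11.3979) = (-7.1872, 16.1735)
link 2: phi[2] = 155 + -80 + 25 = 100 deg
  cos(100 deg) = -0.1736, sin(100 deg) = 0.9848
  joint[3] = (-7.1872, 16.1735) + 6.7 * (-0.1736, 0.9848) = (-7.1872 + -1.1634, 16.1735 + 6.5982) = (-8.3507, 22.7717)
link 3: phi[3] = 155 + -80 + 25 + 115 = 215 deg
  cos(215 deg) = -0.8192, sin(215 deg) = -0.5736
  joint[4] = (-8.3507, 22.7717) + 2.2 * (-0.8192, -0.5736) = (-8.3507 + -1.8021, 22.7717 + -1.2619) = (-10.1528, 21.5099)
End effector: (-10.1528, 21.5099)

Answer: -10.1528 21.5099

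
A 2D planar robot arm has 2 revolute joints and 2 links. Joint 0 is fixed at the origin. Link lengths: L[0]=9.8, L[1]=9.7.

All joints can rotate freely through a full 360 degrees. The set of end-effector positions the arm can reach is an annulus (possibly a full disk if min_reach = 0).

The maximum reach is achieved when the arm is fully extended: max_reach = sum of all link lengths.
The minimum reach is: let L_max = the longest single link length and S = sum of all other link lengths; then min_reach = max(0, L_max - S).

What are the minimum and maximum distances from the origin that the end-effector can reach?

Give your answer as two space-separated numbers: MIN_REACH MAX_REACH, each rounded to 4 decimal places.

Link lengths: [9.8, 9.7]
max_reach = 9.8 + 9.7 = 19.5
L_max = max([9.8, 9.7]) = 9.8
S (sum of others) = 19.5 - 9.8 = 9.7
min_reach = max(0, 9.8 - 9.7) = max(0, 0.1) = 0.1

Answer: 0.1000 19.5000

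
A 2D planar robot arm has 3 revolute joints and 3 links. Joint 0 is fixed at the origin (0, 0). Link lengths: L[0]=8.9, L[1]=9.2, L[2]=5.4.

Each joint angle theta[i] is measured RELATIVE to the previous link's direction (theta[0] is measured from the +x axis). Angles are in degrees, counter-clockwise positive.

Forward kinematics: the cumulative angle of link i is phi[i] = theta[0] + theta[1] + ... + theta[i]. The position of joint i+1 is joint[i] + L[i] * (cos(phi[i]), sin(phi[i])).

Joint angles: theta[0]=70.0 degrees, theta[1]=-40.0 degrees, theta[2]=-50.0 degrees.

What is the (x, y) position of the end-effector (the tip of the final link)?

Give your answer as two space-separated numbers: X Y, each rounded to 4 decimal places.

joint[0] = (0.0000, 0.0000)  (base)
link 0: phi[0] = 70 = 70 deg
  cos(70 deg) = 0.3420, sin(70 deg) = 0.9397
  joint[1] = (0.0000, 0.0000) + 8.9 * (0.3420, 0.9397) = (0.0000 + 3.0440, 0.0000 + 8.3633) = (3.0440, 8.3633)
link 1: phi[1] = 70 + -40 = 30 deg
  cos(30 deg) = 0.8660, sin(30 deg) = 0.5000
  joint[2] = (3.0440, 8.3633) + 9.2 * (0.8660, 0.5000) = (3.0440 + 7.9674, 8.3633 + 4.6000) = (11.0114, 12.9633)
link 2: phi[2] = 70 + -40 + -50 = -20 deg
  cos(-20 deg) = 0.9397, sin(-20 deg) = -0.3420
  joint[3] = (11.0114, 12.9633) + 5.4 * (0.9397, -0.3420) = (11.0114 + 5.0743, 12.9633 + -1.8469) = (16.0858, 11.1164)
End effector: (16.0858, 11.1164)

Answer: 16.0858 11.1164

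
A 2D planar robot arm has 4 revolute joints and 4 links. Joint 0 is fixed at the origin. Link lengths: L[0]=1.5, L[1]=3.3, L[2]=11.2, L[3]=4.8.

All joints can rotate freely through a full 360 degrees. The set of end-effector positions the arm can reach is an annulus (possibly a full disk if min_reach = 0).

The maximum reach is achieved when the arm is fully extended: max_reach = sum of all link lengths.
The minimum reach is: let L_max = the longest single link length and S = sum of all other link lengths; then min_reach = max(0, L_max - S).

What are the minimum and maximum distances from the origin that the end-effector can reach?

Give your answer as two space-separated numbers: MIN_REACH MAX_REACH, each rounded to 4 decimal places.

Link lengths: [1.5, 3.3, 11.2, 4.8]
max_reach = 1.5 + 3.3 + 11.2 + 4.8 = 20.8
L_max = max([1.5, 3.3, 11.2, 4.8]) = 11.2
S (sum of others) = 20.8 - 11.2 = 9.6
min_reach = max(0, 11.2 - 9.6) = max(0, 1.6) = 1.6

Answer: 1.6000 20.8000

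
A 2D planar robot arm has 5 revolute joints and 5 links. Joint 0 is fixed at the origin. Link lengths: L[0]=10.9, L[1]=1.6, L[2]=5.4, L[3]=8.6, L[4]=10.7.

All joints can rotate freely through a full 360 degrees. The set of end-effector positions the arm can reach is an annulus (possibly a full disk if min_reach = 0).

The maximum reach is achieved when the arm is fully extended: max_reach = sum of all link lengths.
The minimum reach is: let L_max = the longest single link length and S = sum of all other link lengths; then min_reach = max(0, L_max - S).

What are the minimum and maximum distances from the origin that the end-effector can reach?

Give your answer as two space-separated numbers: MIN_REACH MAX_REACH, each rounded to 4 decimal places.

Link lengths: [10.9, 1.6, 5.4, 8.6, 10.7]
max_reach = 10.9 + 1.6 + 5.4 + 8.6 + 10.7 = 37.2
L_max = max([10.9, 1.6, 5.4, 8.6, 10.7]) = 10.9
S (sum of others) = 37.2 - 10.9 = 26.3
min_reach = max(0, 10.9 - 26.3) = max(0, -15.4) = 0

Answer: 0.0000 37.2000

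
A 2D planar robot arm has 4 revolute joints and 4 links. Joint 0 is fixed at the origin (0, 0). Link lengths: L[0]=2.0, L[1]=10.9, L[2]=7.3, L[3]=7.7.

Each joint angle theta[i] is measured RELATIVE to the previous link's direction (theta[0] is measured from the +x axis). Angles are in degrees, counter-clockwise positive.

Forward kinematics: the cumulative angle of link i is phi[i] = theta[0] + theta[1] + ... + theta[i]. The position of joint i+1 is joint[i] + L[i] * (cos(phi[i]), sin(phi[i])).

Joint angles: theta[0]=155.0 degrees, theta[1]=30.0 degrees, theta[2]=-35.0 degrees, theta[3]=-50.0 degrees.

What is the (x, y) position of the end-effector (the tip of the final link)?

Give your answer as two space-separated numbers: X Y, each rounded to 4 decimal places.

joint[0] = (0.0000, 0.0000)  (base)
link 0: phi[0] = 155 = 155 deg
  cos(155 deg) = -0.9063, sin(155 deg) = 0.4226
  joint[1] = (0.0000, 0.0000) + 2 * (-0.9063, 0.4226) = (0.0000 + -1.8126, 0.0000 + 0.8452) = (-1.8126, 0.8452)
link 1: phi[1] = 155 + 30 = 185 deg
  cos(185 deg) = -0.9962, sin(185 deg) = -0.0872
  joint[2] = (-1.8126, 0.8452) + 10.9 * (-0.9962, -0.0872) = (-1.8126 + -10.8585, 0.8452 + -0.9500) = (-12.6711, -0.1048)
link 2: phi[2] = 155 + 30 + -35 = 150 deg
  cos(150 deg) = -0.8660, sin(150 deg) = 0.5000
  joint[3] = (-12.6711, -0.1048) + 7.3 * (-0.8660, 0.5000) = (-12.6711 + -6.3220, -0.1048 + 3.6500) = (-18.9931, 3.5452)
link 3: phi[3] = 155 + 30 + -35 + -50 = 100 deg
  cos(100 deg) = -0.1736, sin(100 deg) = 0.9848
  joint[4] = (-18.9931, 3.5452) + 7.7 * (-0.1736, 0.9848) = (-18.9931 + -1.3371, 3.5452 + 7.5830) = (-20.3302, 11.1283)
End effector: (-20.3302, 11.1283)

Answer: -20.3302 11.1283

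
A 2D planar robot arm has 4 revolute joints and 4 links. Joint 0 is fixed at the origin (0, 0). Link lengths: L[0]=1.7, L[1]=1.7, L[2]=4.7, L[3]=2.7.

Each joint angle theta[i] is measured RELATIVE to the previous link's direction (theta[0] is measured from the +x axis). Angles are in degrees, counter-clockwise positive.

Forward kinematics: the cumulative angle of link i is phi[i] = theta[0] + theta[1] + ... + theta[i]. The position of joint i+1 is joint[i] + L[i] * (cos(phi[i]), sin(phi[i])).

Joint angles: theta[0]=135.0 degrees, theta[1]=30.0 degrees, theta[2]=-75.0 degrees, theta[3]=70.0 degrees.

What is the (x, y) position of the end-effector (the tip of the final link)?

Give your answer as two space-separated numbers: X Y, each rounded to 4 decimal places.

joint[0] = (0.0000, 0.0000)  (base)
link 0: phi[0] = 135 = 135 deg
  cos(135 deg) = -0.7071, sin(135 deg) = 0.7071
  joint[1] = (0.0000, 0.0000) + 1.7 * (-0.7071, 0.7071) = (0.0000 + -1.2021, 0.0000 + 1.2021) = (-1.2021, 1.2021)
link 1: phi[1] = 135 + 30 = 165 deg
  cos(165 deg) = -0.9659, sin(165 deg) = 0.2588
  joint[2] = (-1.2021, 1.2021) + 1.7 * (-0.9659, 0.2588) = (-1.2021 + -1.6421, 1.2021 + 0.4400) = (-2.8442, 1.6421)
link 2: phi[2] = 135 + 30 + -75 = 90 deg
  cos(90 deg) = 0.0000, sin(90 deg) = 1.0000
  joint[3] = (-2.8442, 1.6421) + 4.7 * (0.0000, 1.0000) = (-2.8442 + 0.0000, 1.6421 + 4.7000) = (-2.8442, 6.3421)
link 3: phi[3] = 135 + 30 + -75 + 70 = 160 deg
  cos(160 deg) = -0.9397, sin(160 deg) = 0.3420
  joint[4] = (-2.8442, 6.3421) + 2.7 * (-0.9397, 0.3420) = (-2.8442 + -2.5372, 6.3421 + 0.9235) = (-5.3813, 7.2655)
End effector: (-5.3813, 7.2655)

Answer: -5.3813 7.2655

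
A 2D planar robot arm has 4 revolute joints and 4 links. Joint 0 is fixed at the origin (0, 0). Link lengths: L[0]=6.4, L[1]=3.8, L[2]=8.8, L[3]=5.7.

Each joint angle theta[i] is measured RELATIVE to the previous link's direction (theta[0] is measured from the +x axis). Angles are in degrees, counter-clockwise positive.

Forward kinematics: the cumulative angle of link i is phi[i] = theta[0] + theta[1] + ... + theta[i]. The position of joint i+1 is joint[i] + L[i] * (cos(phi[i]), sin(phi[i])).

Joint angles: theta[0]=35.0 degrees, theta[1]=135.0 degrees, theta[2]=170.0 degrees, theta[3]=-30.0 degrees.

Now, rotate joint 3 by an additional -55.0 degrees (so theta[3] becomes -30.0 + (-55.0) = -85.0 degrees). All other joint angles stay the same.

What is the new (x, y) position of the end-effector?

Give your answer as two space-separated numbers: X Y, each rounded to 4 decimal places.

joint[0] = (0.0000, 0.0000)  (base)
link 0: phi[0] = 35 = 35 deg
  cos(35 deg) = 0.8192, sin(35 deg) = 0.5736
  joint[1] = (0.0000, 0.0000) + 6.4 * (0.8192, 0.5736) = (0.0000 + 5.2426, 0.0000 + 3.6709) = (5.2426, 3.6709)
link 1: phi[1] = 35 + 135 = 170 deg
  cos(170 deg) = -0.9848, sin(170 deg) = 0.1736
  joint[2] = (5.2426, 3.6709) + 3.8 * (-0.9848, 0.1736) = (5.2426 + -3.7423, 3.6709 + 0.6599) = (1.5003, 4.3308)
link 2: phi[2] = 35 + 135 + 170 = 340 deg
  cos(340 deg) = 0.9397, sin(340 deg) = -0.3420
  joint[3] = (1.5003, 4.3308) + 8.8 * (0.9397, -0.3420) = (1.5003 + 8.2693, 4.3308 + -3.0098) = (9.7696, 1.3210)
link 3: phi[3] = 35 + 135 + 170 + -85 = 255 deg
  cos(255 deg) = -0.2588, sin(255 deg) = -0.9659
  joint[4] = (9.7696, 1.3210) + 5.7 * (-0.2588, -0.9659) = (9.7696 + -1.4753, 1.3210 + -5.5058) = (8.2943, -4.1848)
End effector: (8.2943, -4.1848)

Answer: 8.2943 -4.1848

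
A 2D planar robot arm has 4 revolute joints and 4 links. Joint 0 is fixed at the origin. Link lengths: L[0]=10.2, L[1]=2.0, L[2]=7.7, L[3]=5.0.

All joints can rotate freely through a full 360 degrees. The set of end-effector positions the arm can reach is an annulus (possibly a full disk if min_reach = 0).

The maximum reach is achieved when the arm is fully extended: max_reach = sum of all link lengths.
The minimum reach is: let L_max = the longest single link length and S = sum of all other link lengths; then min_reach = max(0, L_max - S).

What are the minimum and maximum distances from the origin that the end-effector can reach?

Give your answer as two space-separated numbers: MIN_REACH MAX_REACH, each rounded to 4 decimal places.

Answer: 0.0000 24.9000

Derivation:
Link lengths: [10.2, 2.0, 7.7, 5.0]
max_reach = 10.2 + 2 + 7.7 + 5 = 24.9
L_max = max([10.2, 2.0, 7.7, 5.0]) = 10.2
S (sum of others) = 24.9 - 10.2 = 14.7
min_reach = max(0, 10.2 - 14.7) = max(0, -4.5) = 0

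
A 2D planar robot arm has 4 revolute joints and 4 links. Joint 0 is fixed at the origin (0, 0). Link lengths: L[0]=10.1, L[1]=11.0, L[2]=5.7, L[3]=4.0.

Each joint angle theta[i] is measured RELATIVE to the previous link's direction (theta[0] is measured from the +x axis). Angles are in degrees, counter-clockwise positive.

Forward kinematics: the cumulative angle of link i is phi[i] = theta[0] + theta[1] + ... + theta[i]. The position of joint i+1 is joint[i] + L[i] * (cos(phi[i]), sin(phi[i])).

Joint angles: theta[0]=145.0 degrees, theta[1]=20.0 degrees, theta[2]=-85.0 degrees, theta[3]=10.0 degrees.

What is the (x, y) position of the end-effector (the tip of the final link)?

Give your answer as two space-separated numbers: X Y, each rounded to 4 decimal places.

Answer: -17.9088 18.2535

Derivation:
joint[0] = (0.0000, 0.0000)  (base)
link 0: phi[0] = 145 = 145 deg
  cos(145 deg) = -0.8192, sin(145 deg) = 0.5736
  joint[1] = (0.0000, 0.0000) + 10.1 * (-0.8192, 0.5736) = (0.0000 + -8.2734, 0.0000 + 5.7931) = (-8.2734, 5.7931)
link 1: phi[1] = 145 + 20 = 165 deg
  cos(165 deg) = -0.9659, sin(165 deg) = 0.2588
  joint[2] = (-8.2734, 5.7931) + 11 * (-0.9659, 0.2588) = (-8.2734 + -10.6252, 5.7931 + 2.8470) = (-18.8986, 8.6401)
link 2: phi[2] = 145 + 20 + -85 = 80 deg
  cos(80 deg) = 0.1736, sin(80 deg) = 0.9848
  joint[3] = (-18.8986, 8.6401) + 5.7 * (0.1736, 0.9848) = (-18.8986 + 0.9898, 8.6401 + 5.6134) = (-17.9088, 14.2535)
link 3: phi[3] = 145 + 20 + -85 + 10 = 90 deg
  cos(90 deg) = 0.0000, sin(90 deg) = 1.0000
  joint[4] = (-17.9088, 14.2535) + 4 * (0.0000, 1.0000) = (-17.9088 + 0.0000, 14.2535 + 4.0000) = (-17.9088, 18.2535)
End effector: (-17.9088, 18.2535)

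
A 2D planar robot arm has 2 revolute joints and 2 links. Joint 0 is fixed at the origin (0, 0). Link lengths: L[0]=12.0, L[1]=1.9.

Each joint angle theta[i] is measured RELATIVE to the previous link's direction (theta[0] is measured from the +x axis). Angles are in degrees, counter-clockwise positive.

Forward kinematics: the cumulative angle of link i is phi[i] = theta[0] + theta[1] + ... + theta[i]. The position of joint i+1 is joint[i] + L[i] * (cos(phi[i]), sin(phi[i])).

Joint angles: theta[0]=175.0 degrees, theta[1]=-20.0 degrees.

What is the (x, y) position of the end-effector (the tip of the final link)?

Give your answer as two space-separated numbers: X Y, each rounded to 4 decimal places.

Answer: -13.6763 1.8488

Derivation:
joint[0] = (0.0000, 0.0000)  (base)
link 0: phi[0] = 175 = 175 deg
  cos(175 deg) = -0.9962, sin(175 deg) = 0.0872
  joint[1] = (0.0000, 0.0000) + 12 * (-0.9962, 0.0872) = (0.0000 + -11.9543, 0.0000 + 1.0459) = (-11.9543, 1.0459)
link 1: phi[1] = 175 + -20 = 155 deg
  cos(155 deg) = -0.9063, sin(155 deg) = 0.4226
  joint[2] = (-11.9543, 1.0459) + 1.9 * (-0.9063, 0.4226) = (-11.9543 + -1.7220, 1.0459 + 0.8030) = (-13.6763, 1.8488)
End effector: (-13.6763, 1.8488)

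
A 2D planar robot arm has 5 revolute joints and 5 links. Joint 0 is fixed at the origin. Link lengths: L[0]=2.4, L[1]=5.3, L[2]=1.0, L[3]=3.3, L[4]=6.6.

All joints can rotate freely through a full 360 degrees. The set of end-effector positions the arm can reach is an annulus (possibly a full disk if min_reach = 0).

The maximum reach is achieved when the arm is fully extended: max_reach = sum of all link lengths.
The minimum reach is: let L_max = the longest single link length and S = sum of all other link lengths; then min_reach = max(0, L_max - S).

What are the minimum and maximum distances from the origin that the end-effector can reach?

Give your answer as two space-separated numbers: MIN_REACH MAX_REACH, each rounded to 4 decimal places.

Answer: 0.0000 18.6000

Derivation:
Link lengths: [2.4, 5.3, 1.0, 3.3, 6.6]
max_reach = 2.4 + 5.3 + 1 + 3.3 + 6.6 = 18.6
L_max = max([2.4, 5.3, 1.0, 3.3, 6.6]) = 6.6
S (sum of others) = 18.6 - 6.6 = 12
min_reach = max(0, 6.6 - 12) = max(0, -5.4) = 0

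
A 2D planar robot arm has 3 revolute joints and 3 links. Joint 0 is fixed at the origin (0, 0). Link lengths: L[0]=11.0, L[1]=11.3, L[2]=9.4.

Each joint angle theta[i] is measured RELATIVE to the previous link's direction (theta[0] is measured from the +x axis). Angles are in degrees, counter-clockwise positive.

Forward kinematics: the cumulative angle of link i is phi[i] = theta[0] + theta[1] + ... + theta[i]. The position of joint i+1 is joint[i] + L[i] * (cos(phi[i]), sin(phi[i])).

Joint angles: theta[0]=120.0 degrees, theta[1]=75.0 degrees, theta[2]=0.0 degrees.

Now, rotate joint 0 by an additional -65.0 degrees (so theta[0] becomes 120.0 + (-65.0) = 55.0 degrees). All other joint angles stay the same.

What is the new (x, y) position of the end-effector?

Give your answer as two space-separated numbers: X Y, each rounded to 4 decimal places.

Answer: -6.9964 24.8678

Derivation:
joint[0] = (0.0000, 0.0000)  (base)
link 0: phi[0] = 55 = 55 deg
  cos(55 deg) = 0.5736, sin(55 deg) = 0.8192
  joint[1] = (0.0000, 0.0000) + 11 * (0.5736, 0.8192) = (0.0000 + 6.3093, 0.0000 + 9.0107) = (6.3093, 9.0107)
link 1: phi[1] = 55 + 75 = 130 deg
  cos(130 deg) = -0.6428, sin(130 deg) = 0.7660
  joint[2] = (6.3093, 9.0107) + 11.3 * (-0.6428, 0.7660) = (6.3093 + -7.2635, 9.0107 + 8.6563) = (-0.9542, 17.6670)
link 2: phi[2] = 55 + 75 + 0 = 130 deg
  cos(130 deg) = -0.6428, sin(130 deg) = 0.7660
  joint[3] = (-0.9542, 17.6670) + 9.4 * (-0.6428, 0.7660) = (-0.9542 + -6.0422, 17.6670 + 7.2008) = (-6.9964, 24.8678)
End effector: (-6.9964, 24.8678)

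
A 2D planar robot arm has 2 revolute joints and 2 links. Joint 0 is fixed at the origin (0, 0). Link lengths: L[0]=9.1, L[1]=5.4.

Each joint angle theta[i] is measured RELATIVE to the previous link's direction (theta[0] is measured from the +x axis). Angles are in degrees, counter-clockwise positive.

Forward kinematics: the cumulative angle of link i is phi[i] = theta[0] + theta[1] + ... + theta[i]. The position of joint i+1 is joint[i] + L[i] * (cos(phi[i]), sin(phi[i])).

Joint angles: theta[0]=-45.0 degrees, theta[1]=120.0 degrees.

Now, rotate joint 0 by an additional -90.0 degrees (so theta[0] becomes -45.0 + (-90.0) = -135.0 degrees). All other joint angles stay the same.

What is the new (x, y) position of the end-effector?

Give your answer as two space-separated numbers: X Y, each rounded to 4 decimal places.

joint[0] = (0.0000, 0.0000)  (base)
link 0: phi[0] = -135 = -135 deg
  cos(-135 deg) = -0.7071, sin(-135 deg) = -0.7071
  joint[1] = (0.0000, 0.0000) + 9.1 * (-0.7071, -0.7071) = (0.0000 + -6.4347, 0.0000 + -6.4347) = (-6.4347, -6.4347)
link 1: phi[1] = -135 + 120 = -15 deg
  cos(-15 deg) = 0.9659, sin(-15 deg) = -0.2588
  joint[2] = (-6.4347, -6.4347) + 5.4 * (0.9659, -0.2588) = (-6.4347 + 5.2160, -6.4347 + -1.3976) = (-1.2187, -7.8323)
End effector: (-1.2187, -7.8323)

Answer: -1.2187 -7.8323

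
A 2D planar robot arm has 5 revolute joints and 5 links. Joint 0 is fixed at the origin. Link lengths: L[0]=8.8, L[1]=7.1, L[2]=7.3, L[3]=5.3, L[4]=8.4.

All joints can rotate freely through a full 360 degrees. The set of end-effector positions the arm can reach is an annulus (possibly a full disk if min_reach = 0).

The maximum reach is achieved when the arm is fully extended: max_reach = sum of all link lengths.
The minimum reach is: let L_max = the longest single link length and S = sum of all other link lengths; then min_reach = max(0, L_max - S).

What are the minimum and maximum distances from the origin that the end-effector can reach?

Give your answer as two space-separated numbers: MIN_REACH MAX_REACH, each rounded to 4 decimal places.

Answer: 0.0000 36.9000

Derivation:
Link lengths: [8.8, 7.1, 7.3, 5.3, 8.4]
max_reach = 8.8 + 7.1 + 7.3 + 5.3 + 8.4 = 36.9
L_max = max([8.8, 7.1, 7.3, 5.3, 8.4]) = 8.8
S (sum of others) = 36.9 - 8.8 = 28.1
min_reach = max(0, 8.8 - 28.1) = max(0, -19.3) = 0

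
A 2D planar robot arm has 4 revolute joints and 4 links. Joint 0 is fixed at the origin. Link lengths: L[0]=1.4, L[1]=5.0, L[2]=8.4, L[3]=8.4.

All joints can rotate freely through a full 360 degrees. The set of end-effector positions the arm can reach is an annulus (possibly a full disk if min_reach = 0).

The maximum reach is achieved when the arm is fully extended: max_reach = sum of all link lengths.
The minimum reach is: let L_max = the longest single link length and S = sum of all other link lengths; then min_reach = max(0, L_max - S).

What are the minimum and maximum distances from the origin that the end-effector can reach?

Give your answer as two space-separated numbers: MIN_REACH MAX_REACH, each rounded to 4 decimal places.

Link lengths: [1.4, 5.0, 8.4, 8.4]
max_reach = 1.4 + 5 + 8.4 + 8.4 = 23.2
L_max = max([1.4, 5.0, 8.4, 8.4]) = 8.4
S (sum of others) = 23.2 - 8.4 = 14.8
min_reach = max(0, 8.4 - 14.8) = max(0, -6.4) = 0

Answer: 0.0000 23.2000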